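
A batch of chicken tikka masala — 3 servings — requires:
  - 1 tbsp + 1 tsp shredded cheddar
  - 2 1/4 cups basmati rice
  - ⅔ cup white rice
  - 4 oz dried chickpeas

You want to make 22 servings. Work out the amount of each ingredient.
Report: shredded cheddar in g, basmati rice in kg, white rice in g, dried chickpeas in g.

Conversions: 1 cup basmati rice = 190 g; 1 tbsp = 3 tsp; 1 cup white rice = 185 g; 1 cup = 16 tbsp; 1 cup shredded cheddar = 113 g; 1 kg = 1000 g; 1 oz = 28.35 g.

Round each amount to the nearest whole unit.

Scaling factor: 22/3.
shredded cheddar: (1 tbsp + 1 tsp = 4/3 tbsp) × 22/3 ÷ 16 tbsp/cup × 113 g/cup ≈ 69 g
basmati rice: 2.25 cup × 22/3 × 190 g/cup ÷ 1000 g/kg ≈ 3 kg
white rice: 2/3 cup × 22/3 × 185 g/cup ≈ 904 g
dried chickpeas: 4 oz × 22/3 × 28.35 g/oz ≈ 832 g

shredded cheddar: 69 g; basmati rice: 3 kg; white rice: 904 g; dried chickpeas: 832 g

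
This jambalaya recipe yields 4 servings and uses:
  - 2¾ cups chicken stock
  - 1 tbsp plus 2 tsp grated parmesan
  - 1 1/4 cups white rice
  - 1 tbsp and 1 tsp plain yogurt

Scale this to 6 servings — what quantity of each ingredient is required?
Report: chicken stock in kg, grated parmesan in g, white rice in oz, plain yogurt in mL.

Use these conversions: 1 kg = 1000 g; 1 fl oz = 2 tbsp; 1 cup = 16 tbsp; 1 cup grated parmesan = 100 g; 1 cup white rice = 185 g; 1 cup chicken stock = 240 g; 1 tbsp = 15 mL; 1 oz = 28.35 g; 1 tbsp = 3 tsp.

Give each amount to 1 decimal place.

chicken stock: 1.0 kg; grated parmesan: 15.6 g; white rice: 12.2 oz; plain yogurt: 30.0 mL

Scaling factor: 6/4 = 3/2 = 1.5.
chicken stock: 2.75 cup × 3/2 × 240 g/cup ÷ 1000 g/kg ≈ 1.0 kg
grated parmesan: (1 tbsp + 2 tsp = 5/3 tbsp) × 3/2 ÷ 16 tbsp/cup × 100 g/cup ≈ 15.6 g
white rice: 1.25 cup × 3/2 × 185 g/cup ÷ 28.35 g/oz ≈ 12.2 oz
plain yogurt: (1 tbsp + 1 tsp = 4/3 tbsp) × 3/2 × 15 mL/tbsp = 30.0 mL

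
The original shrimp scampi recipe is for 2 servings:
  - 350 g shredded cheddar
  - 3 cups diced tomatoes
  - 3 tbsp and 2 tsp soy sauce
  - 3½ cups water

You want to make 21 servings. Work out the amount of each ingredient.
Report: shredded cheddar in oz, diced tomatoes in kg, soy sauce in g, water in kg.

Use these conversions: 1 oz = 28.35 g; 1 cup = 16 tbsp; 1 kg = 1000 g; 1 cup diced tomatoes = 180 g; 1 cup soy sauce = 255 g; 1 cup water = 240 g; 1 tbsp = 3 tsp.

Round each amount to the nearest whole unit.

Scaling factor: 21/2 = 10.5.
shredded cheddar: 350 g × 21/2 ÷ 28.35 g/oz ≈ 130 oz
diced tomatoes: 3 cup × 21/2 × 180 g/cup ÷ 1000 g/kg ≈ 6 kg
soy sauce: (3 tbsp + 2 tsp = 11/3 tbsp) × 21/2 ÷ 16 tbsp/cup × 255 g/cup ≈ 614 g
water: 3.5 cup × 21/2 × 240 g/cup ÷ 1000 g/kg ≈ 9 kg

shredded cheddar: 130 oz; diced tomatoes: 6 kg; soy sauce: 614 g; water: 9 kg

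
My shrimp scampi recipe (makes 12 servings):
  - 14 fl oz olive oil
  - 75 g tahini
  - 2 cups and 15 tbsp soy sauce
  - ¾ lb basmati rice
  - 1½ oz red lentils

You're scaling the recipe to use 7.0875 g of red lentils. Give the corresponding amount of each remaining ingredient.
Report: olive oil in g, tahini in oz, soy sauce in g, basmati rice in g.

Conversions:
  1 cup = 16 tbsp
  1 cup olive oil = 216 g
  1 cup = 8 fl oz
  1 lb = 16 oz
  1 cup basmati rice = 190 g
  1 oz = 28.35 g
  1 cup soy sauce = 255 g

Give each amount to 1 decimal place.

olive oil: 63.0 g; tahini: 0.4 oz; soy sauce: 124.8 g; basmati rice: 56.7 g

The original recipe has 42.525 g of red lentils, so the scaling factor is 7.0875 ÷ 42.525 = 1/6.
olive oil: 14 fl oz × 1/6 ÷ 8 fl oz/cup × 216 g/cup = 63.0 g
tahini: 75 g × 1/6 ÷ 28.35 g/oz ≈ 0.4 oz
soy sauce: (2 cup + 15 tbsp = 2.9375 cup) × 1/6 × 255 g/cup ≈ 124.8 g
basmati rice: 0.75 lb × 1/6 × 16 oz/lb × 28.35 g/oz = 56.7 g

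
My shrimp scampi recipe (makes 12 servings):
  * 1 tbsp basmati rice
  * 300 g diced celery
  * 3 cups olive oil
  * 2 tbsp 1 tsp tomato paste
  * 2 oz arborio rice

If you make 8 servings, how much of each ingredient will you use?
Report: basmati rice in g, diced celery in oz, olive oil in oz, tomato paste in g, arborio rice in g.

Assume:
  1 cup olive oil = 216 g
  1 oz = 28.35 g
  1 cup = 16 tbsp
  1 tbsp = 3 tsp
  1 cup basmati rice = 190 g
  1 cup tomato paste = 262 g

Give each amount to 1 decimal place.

Scaling factor: 8/12 = 2/3.
basmati rice: 1 tbsp × 2/3 ÷ 16 tbsp/cup × 190 g/cup ≈ 7.9 g
diced celery: 300 g × 2/3 ÷ 28.35 g/oz ≈ 7.1 oz
olive oil: 3 cup × 2/3 × 216 g/cup ÷ 28.35 g/oz ≈ 15.2 oz
tomato paste: (2 tbsp + 1 tsp = 7/3 tbsp) × 2/3 ÷ 16 tbsp/cup × 262 g/cup ≈ 25.5 g
arborio rice: 2 oz × 2/3 × 28.35 g/oz = 37.8 g

basmati rice: 7.9 g; diced celery: 7.1 oz; olive oil: 15.2 oz; tomato paste: 25.5 g; arborio rice: 37.8 g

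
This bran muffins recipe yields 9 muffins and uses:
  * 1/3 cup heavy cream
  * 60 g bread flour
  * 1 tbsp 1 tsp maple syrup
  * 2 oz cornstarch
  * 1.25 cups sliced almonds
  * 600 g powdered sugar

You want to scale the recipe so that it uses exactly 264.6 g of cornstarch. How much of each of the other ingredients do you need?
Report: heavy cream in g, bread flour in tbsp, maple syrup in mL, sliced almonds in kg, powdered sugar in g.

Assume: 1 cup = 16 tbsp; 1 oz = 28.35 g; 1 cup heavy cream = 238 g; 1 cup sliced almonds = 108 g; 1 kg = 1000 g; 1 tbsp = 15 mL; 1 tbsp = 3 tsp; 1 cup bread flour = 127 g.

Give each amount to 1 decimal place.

heavy cream: 370.2 g; bread flour: 35.3 tbsp; maple syrup: 93.3 mL; sliced almonds: 0.6 kg; powdered sugar: 2800.0 g

The original recipe has 56.7 g of cornstarch, so the scaling factor is 264.6 ÷ 56.7 = 14/3.
heavy cream: 1/3 cup × 14/3 × 238 g/cup ≈ 370.2 g
bread flour: 60 g × 14/3 ÷ 127 g/cup × 16 tbsp/cup ≈ 35.3 tbsp
maple syrup: (1 tbsp + 1 tsp = 4/3 tbsp) × 14/3 × 15 mL/tbsp ≈ 93.3 mL
sliced almonds: 1.25 cup × 14/3 × 108 g/cup ÷ 1000 g/kg ≈ 0.6 kg
powdered sugar: 600 g × 14/3 = 2800.0 g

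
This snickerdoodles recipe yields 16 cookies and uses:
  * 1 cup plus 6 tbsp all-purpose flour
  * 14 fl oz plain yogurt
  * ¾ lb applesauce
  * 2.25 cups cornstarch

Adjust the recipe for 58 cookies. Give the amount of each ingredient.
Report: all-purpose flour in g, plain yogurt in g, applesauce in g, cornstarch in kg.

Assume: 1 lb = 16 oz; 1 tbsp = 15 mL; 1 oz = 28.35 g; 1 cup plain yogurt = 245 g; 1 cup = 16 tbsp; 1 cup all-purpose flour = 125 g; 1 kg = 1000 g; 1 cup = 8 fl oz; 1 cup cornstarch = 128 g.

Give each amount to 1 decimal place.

Scaling factor: 58/16 = 29/8 = 3.625.
all-purpose flour: (1 cup + 6 tbsp = 1.375 cup) × 29/8 × 125 g/cup ≈ 623.0 g
plain yogurt: 14 fl oz × 29/8 ÷ 8 fl oz/cup × 245 g/cup ≈ 1554.2 g
applesauce: 0.75 lb × 29/8 × 16 oz/lb × 28.35 g/oz ≈ 1233.2 g
cornstarch: 2.25 cup × 29/8 × 128 g/cup ÷ 1000 g/kg ≈ 1.0 kg

all-purpose flour: 623.0 g; plain yogurt: 1554.2 g; applesauce: 1233.2 g; cornstarch: 1.0 kg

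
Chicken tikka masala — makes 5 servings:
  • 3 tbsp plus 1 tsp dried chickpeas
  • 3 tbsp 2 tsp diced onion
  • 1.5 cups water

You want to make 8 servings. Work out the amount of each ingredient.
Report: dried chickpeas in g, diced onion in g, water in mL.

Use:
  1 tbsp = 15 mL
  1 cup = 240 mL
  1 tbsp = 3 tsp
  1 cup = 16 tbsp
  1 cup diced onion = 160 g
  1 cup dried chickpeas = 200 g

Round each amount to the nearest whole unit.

dried chickpeas: 67 g; diced onion: 59 g; water: 576 mL

Scaling factor: 8/5 = 1.6.
dried chickpeas: (3 tbsp + 1 tsp = 10/3 tbsp) × 8/5 ÷ 16 tbsp/cup × 200 g/cup ≈ 67 g
diced onion: (3 tbsp + 2 tsp = 11/3 tbsp) × 8/5 ÷ 16 tbsp/cup × 160 g/cup ≈ 59 g
water: 1.5 cup × 8/5 × 240 mL/cup = 576 mL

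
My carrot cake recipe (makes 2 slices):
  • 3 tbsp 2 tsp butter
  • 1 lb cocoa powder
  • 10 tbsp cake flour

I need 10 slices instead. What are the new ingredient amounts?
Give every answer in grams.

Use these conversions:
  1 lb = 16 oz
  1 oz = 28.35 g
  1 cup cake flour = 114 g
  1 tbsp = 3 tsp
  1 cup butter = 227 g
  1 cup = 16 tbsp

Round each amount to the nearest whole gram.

Scaling factor: 10/2 = 5.
butter: (3 tbsp + 2 tsp = 11/3 tbsp) × 5 ÷ 16 tbsp/cup × 227 g/cup ≈ 260 g
cocoa powder: 1 lb × 5 × 16 oz/lb × 28.35 g/oz = 2268 g
cake flour: 10 tbsp × 5 ÷ 16 tbsp/cup × 114 g/cup ≈ 356 g

butter: 260 g; cocoa powder: 2268 g; cake flour: 356 g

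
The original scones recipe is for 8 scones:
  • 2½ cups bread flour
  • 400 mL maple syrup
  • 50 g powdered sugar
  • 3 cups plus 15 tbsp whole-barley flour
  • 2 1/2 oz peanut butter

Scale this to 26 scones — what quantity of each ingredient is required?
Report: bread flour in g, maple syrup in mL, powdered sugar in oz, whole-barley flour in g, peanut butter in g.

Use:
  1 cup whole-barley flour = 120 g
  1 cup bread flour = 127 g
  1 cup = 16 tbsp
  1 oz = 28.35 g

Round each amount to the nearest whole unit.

bread flour: 1032 g; maple syrup: 1300 mL; powdered sugar: 6 oz; whole-barley flour: 1536 g; peanut butter: 230 g

Scaling factor: 26/8 = 13/4 = 3.25.
bread flour: 2.5 cup × 13/4 × 127 g/cup ≈ 1032 g
maple syrup: 400 mL × 13/4 = 1300 mL
powdered sugar: 50 g × 13/4 ÷ 28.35 g/oz ≈ 6 oz
whole-barley flour: (3 cup + 15 tbsp = 3.9375 cup) × 13/4 × 120 g/cup ≈ 1536 g
peanut butter: 2.5 oz × 13/4 × 28.35 g/oz ≈ 230 g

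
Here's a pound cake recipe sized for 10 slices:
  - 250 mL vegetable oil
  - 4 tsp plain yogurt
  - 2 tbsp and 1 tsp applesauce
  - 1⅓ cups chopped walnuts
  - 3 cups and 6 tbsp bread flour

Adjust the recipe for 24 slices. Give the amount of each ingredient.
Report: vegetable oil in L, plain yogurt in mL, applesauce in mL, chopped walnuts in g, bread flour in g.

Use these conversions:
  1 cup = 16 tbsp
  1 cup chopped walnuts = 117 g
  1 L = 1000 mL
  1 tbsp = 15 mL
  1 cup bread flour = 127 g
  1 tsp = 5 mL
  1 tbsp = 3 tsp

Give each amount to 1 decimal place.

Scaling factor: 24/10 = 12/5 = 2.4.
vegetable oil: 250 mL × 12/5 ÷ 1000 mL/L = 0.6 L
plain yogurt: 4 tsp × 12/5 × 5 mL/tsp = 48.0 mL
applesauce: (2 tbsp + 1 tsp = 7/3 tbsp) × 12/5 × 15 mL/tbsp = 84.0 mL
chopped walnuts: 4/3 cup × 12/5 × 117 g/cup = 374.4 g
bread flour: (3 cup + 6 tbsp = 3.375 cup) × 12/5 × 127 g/cup = 1028.7 g

vegetable oil: 0.6 L; plain yogurt: 48.0 mL; applesauce: 84.0 mL; chopped walnuts: 374.4 g; bread flour: 1028.7 g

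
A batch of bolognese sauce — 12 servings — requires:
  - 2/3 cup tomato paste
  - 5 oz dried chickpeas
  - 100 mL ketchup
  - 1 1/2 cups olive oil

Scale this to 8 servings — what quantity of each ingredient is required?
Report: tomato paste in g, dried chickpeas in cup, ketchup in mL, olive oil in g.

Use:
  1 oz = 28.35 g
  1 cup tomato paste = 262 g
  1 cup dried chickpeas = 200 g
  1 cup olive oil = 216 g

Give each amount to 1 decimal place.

tomato paste: 116.4 g; dried chickpeas: 0.5 cup; ketchup: 66.7 mL; olive oil: 216.0 g

Scaling factor: 8/12 = 2/3.
tomato paste: 2/3 cup × 2/3 × 262 g/cup ≈ 116.4 g
dried chickpeas: 5 oz × 2/3 × 28.35 g/oz ÷ 200 g/cup ≈ 0.5 cup
ketchup: 100 mL × 2/3 ≈ 66.7 mL
olive oil: 1.5 cup × 2/3 × 216 g/cup = 216.0 g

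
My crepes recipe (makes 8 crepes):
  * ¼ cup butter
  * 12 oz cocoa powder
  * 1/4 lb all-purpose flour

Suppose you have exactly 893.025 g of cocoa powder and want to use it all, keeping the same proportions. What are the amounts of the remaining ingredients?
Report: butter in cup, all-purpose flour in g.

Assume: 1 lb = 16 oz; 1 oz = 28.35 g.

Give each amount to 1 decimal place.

The original recipe has 340.2 g of cocoa powder, so the scaling factor is 893.025 ÷ 340.2 = 21/8 = 2.625.
butter: 0.25 cup × 21/8 ≈ 0.7 cup
all-purpose flour: 0.25 lb × 21/8 × 16 oz/lb × 28.35 g/oz ≈ 297.7 g

butter: 0.7 cup; all-purpose flour: 297.7 g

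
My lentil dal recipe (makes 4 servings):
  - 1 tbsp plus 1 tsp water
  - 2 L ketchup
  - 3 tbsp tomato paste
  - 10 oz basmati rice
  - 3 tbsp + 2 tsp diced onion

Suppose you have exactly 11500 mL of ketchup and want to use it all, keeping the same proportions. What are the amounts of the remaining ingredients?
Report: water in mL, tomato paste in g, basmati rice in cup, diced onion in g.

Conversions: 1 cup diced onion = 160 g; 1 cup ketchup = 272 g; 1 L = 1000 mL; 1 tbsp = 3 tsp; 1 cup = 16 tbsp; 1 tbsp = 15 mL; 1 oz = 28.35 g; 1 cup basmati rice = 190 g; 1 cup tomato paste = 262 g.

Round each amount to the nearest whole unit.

The original recipe has 2000 mL of ketchup, so the scaling factor is 11500 ÷ 2000 = 23/4 = 5.75.
water: (1 tbsp + 1 tsp = 4/3 tbsp) × 23/4 × 15 mL/tbsp = 115 mL
tomato paste: 3 tbsp × 23/4 ÷ 16 tbsp/cup × 262 g/cup ≈ 282 g
basmati rice: 10 oz × 23/4 × 28.35 g/oz ÷ 190 g/cup ≈ 9 cup
diced onion: (3 tbsp + 2 tsp = 11/3 tbsp) × 23/4 ÷ 16 tbsp/cup × 160 g/cup ≈ 211 g

water: 115 mL; tomato paste: 282 g; basmati rice: 9 cup; diced onion: 211 g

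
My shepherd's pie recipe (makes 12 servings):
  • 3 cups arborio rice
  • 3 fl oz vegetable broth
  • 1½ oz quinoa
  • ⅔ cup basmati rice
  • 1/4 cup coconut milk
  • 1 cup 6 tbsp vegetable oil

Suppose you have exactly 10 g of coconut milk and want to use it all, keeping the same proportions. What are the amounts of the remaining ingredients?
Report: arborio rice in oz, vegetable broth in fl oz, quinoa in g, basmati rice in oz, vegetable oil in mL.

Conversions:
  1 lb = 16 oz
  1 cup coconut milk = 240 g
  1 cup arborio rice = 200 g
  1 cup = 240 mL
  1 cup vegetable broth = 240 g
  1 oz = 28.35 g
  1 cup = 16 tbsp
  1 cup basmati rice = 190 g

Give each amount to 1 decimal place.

The original recipe has 60 g of coconut milk, so the scaling factor is 10 ÷ 60 = 1/6.
arborio rice: 3 cup × 1/6 × 200 g/cup ÷ 28.35 g/oz ≈ 3.5 oz
vegetable broth: 3 fl oz × 1/6 = 0.5 fl oz
quinoa: 1.5 oz × 1/6 × 28.35 g/oz ≈ 7.1 g
basmati rice: 2/3 cup × 1/6 × 190 g/cup ÷ 28.35 g/oz ≈ 0.7 oz
vegetable oil: (1 cup + 6 tbsp = 1.375 cup) × 1/6 × 240 mL/cup = 55.0 mL

arborio rice: 3.5 oz; vegetable broth: 0.5 fl oz; quinoa: 7.1 g; basmati rice: 0.7 oz; vegetable oil: 55.0 mL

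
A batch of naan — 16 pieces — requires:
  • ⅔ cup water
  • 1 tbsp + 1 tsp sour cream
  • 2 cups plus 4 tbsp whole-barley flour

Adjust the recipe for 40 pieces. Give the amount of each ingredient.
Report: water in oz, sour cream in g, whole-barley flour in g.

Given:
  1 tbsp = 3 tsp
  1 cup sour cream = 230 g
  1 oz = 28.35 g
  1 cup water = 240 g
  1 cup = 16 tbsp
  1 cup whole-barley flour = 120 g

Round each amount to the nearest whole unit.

Scaling factor: 40/16 = 5/2 = 2.5.
water: 2/3 cup × 5/2 × 240 g/cup ÷ 28.35 g/oz ≈ 14 oz
sour cream: (1 tbsp + 1 tsp = 4/3 tbsp) × 5/2 ÷ 16 tbsp/cup × 230 g/cup ≈ 48 g
whole-barley flour: (2 cup + 4 tbsp = 2.25 cup) × 5/2 × 120 g/cup = 675 g

water: 14 oz; sour cream: 48 g; whole-barley flour: 675 g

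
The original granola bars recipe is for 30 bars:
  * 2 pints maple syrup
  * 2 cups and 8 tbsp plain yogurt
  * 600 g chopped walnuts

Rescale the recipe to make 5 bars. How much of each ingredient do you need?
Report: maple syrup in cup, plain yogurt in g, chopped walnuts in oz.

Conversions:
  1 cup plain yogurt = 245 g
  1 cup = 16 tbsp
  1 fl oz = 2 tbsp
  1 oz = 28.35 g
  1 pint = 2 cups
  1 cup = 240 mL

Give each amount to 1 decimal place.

Scaling factor: 5/30 = 1/6.
maple syrup: 2 pint × 1/6 × 2 cup/pint ≈ 0.7 cup
plain yogurt: (2 cup + 8 tbsp = 2.5 cup) × 1/6 × 245 g/cup ≈ 102.1 g
chopped walnuts: 600 g × 1/6 ÷ 28.35 g/oz ≈ 3.5 oz

maple syrup: 0.7 cup; plain yogurt: 102.1 g; chopped walnuts: 3.5 oz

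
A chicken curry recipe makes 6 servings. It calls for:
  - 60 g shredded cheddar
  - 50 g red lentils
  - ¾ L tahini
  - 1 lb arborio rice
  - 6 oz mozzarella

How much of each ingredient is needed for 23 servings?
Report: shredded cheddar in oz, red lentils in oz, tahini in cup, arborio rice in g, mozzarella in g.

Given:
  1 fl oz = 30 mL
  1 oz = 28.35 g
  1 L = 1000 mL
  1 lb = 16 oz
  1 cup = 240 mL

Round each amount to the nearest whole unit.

shredded cheddar: 8 oz; red lentils: 7 oz; tahini: 12 cup; arborio rice: 1739 g; mozzarella: 652 g

Scaling factor: 23/6.
shredded cheddar: 60 g × 23/6 ÷ 28.35 g/oz ≈ 8 oz
red lentils: 50 g × 23/6 ÷ 28.35 g/oz ≈ 7 oz
tahini: 0.75 L × 23/6 × 1000 mL/L ÷ 240 mL/cup ≈ 12 cup
arborio rice: 1 lb × 23/6 × 16 oz/lb × 28.35 g/oz ≈ 1739 g
mozzarella: 6 oz × 23/6 × 28.35 g/oz ≈ 652 g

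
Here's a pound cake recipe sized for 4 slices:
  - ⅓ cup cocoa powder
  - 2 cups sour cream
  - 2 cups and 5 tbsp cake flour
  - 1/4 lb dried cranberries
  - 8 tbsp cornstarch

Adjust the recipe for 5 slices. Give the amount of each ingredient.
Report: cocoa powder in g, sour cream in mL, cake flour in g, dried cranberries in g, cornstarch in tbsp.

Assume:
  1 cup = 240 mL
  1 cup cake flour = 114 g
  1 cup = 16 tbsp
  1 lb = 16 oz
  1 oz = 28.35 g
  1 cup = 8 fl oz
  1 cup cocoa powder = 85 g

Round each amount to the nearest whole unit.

Scaling factor: 5/4 = 1.25.
cocoa powder: 1/3 cup × 5/4 × 85 g/cup ≈ 35 g
sour cream: 2 cup × 5/4 × 240 mL/cup = 600 mL
cake flour: (2 cup + 5 tbsp = 2.3125 cup) × 5/4 × 114 g/cup ≈ 330 g
dried cranberries: 0.25 lb × 5/4 × 16 oz/lb × 28.35 g/oz ≈ 142 g
cornstarch: 8 tbsp × 5/4 = 10 tbsp

cocoa powder: 35 g; sour cream: 600 mL; cake flour: 330 g; dried cranberries: 142 g; cornstarch: 10 tbsp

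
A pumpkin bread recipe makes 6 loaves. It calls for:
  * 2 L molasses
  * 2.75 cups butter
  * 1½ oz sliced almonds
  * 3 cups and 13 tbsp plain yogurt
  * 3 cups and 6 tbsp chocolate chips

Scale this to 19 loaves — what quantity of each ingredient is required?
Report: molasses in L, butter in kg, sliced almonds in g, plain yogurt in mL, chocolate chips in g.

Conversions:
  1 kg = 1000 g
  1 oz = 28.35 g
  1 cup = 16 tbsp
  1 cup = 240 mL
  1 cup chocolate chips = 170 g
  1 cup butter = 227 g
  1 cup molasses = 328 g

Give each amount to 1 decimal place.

Scaling factor: 19/6.
molasses: 2 L × 19/6 ≈ 6.3 L
butter: 2.75 cup × 19/6 × 227 g/cup ÷ 1000 g/kg ≈ 2.0 kg
sliced almonds: 1.5 oz × 19/6 × 28.35 g/oz ≈ 134.7 g
plain yogurt: (3 cup + 13 tbsp = 3.8125 cup) × 19/6 × 240 mL/cup = 2897.5 mL
chocolate chips: (3 cup + 6 tbsp = 3.375 cup) × 19/6 × 170 g/cup ≈ 1816.9 g

molasses: 6.3 L; butter: 2.0 kg; sliced almonds: 134.7 g; plain yogurt: 2897.5 mL; chocolate chips: 1816.9 g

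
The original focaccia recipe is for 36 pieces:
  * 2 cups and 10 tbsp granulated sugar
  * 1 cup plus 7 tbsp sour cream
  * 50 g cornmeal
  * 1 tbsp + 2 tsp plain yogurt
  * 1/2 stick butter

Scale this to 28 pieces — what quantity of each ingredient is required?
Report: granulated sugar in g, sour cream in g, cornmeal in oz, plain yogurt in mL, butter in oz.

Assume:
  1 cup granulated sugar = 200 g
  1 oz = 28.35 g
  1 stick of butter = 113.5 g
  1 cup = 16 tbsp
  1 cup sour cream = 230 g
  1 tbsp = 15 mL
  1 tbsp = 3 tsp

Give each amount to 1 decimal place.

granulated sugar: 408.3 g; sour cream: 257.2 g; cornmeal: 1.4 oz; plain yogurt: 19.4 mL; butter: 1.6 oz

Scaling factor: 28/36 = 7/9.
granulated sugar: (2 cup + 10 tbsp = 2.625 cup) × 7/9 × 200 g/cup ≈ 408.3 g
sour cream: (1 cup + 7 tbsp = 1.4375 cup) × 7/9 × 230 g/cup ≈ 257.2 g
cornmeal: 50 g × 7/9 ÷ 28.35 g/oz ≈ 1.4 oz
plain yogurt: (1 tbsp + 2 tsp = 5/3 tbsp) × 7/9 × 15 mL/tbsp ≈ 19.4 mL
butter: 0.5 stick × 7/9 × 113.5 g/stick ÷ 28.35 g/oz ≈ 1.6 oz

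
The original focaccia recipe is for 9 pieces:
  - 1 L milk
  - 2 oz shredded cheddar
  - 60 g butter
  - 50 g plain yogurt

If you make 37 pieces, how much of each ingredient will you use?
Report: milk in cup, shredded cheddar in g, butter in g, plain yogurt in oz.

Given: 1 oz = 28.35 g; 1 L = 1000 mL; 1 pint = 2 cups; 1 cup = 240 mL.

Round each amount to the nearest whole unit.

milk: 17 cup; shredded cheddar: 233 g; butter: 247 g; plain yogurt: 7 oz

Scaling factor: 37/9.
milk: 1 L × 37/9 × 1000 mL/L ÷ 240 mL/cup ≈ 17 cup
shredded cheddar: 2 oz × 37/9 × 28.35 g/oz ≈ 233 g
butter: 60 g × 37/9 ≈ 247 g
plain yogurt: 50 g × 37/9 ÷ 28.35 g/oz ≈ 7 oz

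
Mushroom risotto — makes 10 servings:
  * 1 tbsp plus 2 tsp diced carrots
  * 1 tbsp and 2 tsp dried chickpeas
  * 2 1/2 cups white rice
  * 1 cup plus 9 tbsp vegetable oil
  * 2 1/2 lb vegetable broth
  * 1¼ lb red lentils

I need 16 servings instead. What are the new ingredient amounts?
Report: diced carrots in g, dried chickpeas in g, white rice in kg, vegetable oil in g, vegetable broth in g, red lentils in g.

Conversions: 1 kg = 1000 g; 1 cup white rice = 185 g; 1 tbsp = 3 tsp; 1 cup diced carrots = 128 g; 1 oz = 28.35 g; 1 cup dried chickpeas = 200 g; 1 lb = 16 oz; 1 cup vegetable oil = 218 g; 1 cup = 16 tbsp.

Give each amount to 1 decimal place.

diced carrots: 21.3 g; dried chickpeas: 33.3 g; white rice: 0.7 kg; vegetable oil: 545.0 g; vegetable broth: 1814.4 g; red lentils: 907.2 g

Scaling factor: 16/10 = 8/5 = 1.6.
diced carrots: (1 tbsp + 2 tsp = 5/3 tbsp) × 8/5 ÷ 16 tbsp/cup × 128 g/cup ≈ 21.3 g
dried chickpeas: (1 tbsp + 2 tsp = 5/3 tbsp) × 8/5 ÷ 16 tbsp/cup × 200 g/cup ≈ 33.3 g
white rice: 2.5 cup × 8/5 × 185 g/cup ÷ 1000 g/kg ≈ 0.7 kg
vegetable oil: (1 cup + 9 tbsp = 1.5625 cup) × 8/5 × 218 g/cup = 545.0 g
vegetable broth: 2.5 lb × 8/5 × 16 oz/lb × 28.35 g/oz = 1814.4 g
red lentils: 1.25 lb × 8/5 × 16 oz/lb × 28.35 g/oz = 907.2 g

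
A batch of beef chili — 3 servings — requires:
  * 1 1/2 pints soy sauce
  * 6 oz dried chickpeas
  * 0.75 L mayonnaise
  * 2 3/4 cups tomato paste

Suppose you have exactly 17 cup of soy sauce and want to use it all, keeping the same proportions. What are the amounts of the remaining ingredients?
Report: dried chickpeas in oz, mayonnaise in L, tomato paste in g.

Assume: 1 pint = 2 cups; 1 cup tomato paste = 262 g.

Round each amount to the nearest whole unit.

dried chickpeas: 34 oz; mayonnaise: 4 L; tomato paste: 4083 g

The original recipe has 3 cup of soy sauce, so the scaling factor is 17 ÷ 3 = 17/3.
dried chickpeas: 6 oz × 17/3 = 34 oz
mayonnaise: 0.75 L × 17/3 ≈ 4 L
tomato paste: 2.75 cup × 17/3 × 262 g/cup ≈ 4083 g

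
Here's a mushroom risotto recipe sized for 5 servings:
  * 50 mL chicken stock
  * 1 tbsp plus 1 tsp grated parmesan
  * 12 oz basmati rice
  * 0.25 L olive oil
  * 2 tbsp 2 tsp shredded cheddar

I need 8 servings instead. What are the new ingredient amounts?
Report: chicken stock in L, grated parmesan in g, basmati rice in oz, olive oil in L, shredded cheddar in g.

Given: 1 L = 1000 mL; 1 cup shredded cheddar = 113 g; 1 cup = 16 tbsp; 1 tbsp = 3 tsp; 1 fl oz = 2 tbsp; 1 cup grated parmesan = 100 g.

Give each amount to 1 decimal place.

chicken stock: 0.1 L; grated parmesan: 13.3 g; basmati rice: 19.2 oz; olive oil: 0.4 L; shredded cheddar: 30.1 g

Scaling factor: 8/5 = 1.6.
chicken stock: 50 mL × 8/5 ÷ 1000 mL/L ≈ 0.1 L
grated parmesan: (1 tbsp + 1 tsp = 4/3 tbsp) × 8/5 ÷ 16 tbsp/cup × 100 g/cup ≈ 13.3 g
basmati rice: 12 oz × 8/5 = 19.2 oz
olive oil: 0.25 L × 8/5 = 0.4 L
shredded cheddar: (2 tbsp + 2 tsp = 8/3 tbsp) × 8/5 ÷ 16 tbsp/cup × 113 g/cup ≈ 30.1 g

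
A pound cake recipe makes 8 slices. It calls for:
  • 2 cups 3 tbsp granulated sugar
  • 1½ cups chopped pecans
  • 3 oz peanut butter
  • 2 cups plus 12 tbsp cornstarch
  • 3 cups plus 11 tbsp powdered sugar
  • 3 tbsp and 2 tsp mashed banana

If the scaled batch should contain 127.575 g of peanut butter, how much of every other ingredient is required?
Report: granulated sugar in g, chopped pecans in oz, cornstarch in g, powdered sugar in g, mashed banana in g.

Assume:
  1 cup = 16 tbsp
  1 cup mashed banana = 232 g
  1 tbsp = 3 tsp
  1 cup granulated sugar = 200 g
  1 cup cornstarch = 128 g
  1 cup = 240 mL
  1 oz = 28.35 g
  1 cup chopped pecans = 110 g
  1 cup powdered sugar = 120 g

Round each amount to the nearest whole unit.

The original recipe has 85.05 g of peanut butter, so the scaling factor is 127.575 ÷ 85.05 = 3/2 = 1.5.
granulated sugar: (2 cup + 3 tbsp = 2.1875 cup) × 3/2 × 200 g/cup ≈ 656 g
chopped pecans: 1.5 cup × 3/2 × 110 g/cup ÷ 28.35 g/oz ≈ 9 oz
cornstarch: (2 cup + 12 tbsp = 2.75 cup) × 3/2 × 128 g/cup = 528 g
powdered sugar: (3 cup + 11 tbsp = 3.6875 cup) × 3/2 × 120 g/cup ≈ 664 g
mashed banana: (3 tbsp + 2 tsp = 11/3 tbsp) × 3/2 ÷ 16 tbsp/cup × 232 g/cup ≈ 80 g

granulated sugar: 656 g; chopped pecans: 9 oz; cornstarch: 528 g; powdered sugar: 664 g; mashed banana: 80 g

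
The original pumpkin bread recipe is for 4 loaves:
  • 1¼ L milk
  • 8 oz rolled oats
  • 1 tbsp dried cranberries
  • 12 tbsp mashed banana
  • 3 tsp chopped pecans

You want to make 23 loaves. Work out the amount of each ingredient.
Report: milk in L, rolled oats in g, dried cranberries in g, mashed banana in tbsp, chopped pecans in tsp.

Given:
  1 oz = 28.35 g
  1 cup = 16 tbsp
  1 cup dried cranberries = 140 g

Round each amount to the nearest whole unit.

milk: 7 L; rolled oats: 1304 g; dried cranberries: 50 g; mashed banana: 69 tbsp; chopped pecans: 17 tsp

Scaling factor: 23/4 = 5.75.
milk: 1.25 L × 23/4 ≈ 7 L
rolled oats: 8 oz × 23/4 × 28.35 g/oz ≈ 1304 g
dried cranberries: 1 tbsp × 23/4 ÷ 16 tbsp/cup × 140 g/cup ≈ 50 g
mashed banana: 12 tbsp × 23/4 = 69 tbsp
chopped pecans: 3 tsp × 23/4 ≈ 17 tsp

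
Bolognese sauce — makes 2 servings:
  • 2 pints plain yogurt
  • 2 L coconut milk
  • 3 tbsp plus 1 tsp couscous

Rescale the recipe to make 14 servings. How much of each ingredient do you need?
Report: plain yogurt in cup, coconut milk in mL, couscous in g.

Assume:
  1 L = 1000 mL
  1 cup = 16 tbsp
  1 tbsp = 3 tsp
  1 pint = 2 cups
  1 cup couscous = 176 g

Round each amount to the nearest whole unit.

plain yogurt: 28 cup; coconut milk: 14000 mL; couscous: 257 g

Scaling factor: 14/2 = 7.
plain yogurt: 2 pint × 7 × 2 cup/pint = 28 cup
coconut milk: 2 L × 7 × 1000 mL/L = 14000 mL
couscous: (3 tbsp + 1 tsp = 10/3 tbsp) × 7 ÷ 16 tbsp/cup × 176 g/cup ≈ 257 g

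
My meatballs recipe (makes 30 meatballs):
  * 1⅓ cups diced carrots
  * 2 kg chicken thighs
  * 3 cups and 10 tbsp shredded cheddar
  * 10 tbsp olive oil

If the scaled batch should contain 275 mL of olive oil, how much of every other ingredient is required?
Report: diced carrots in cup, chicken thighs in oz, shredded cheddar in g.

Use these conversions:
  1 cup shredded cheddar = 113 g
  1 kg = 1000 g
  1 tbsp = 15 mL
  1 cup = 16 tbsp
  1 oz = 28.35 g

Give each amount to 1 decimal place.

diced carrots: 2.4 cup; chicken thighs: 129.3 oz; shredded cheddar: 751.0 g

The original recipe has 150 mL of olive oil, so the scaling factor is 275 ÷ 150 = 11/6.
diced carrots: 4/3 cup × 11/6 ≈ 2.4 cup
chicken thighs: 2 kg × 11/6 × 1000 g/kg ÷ 28.35 g/oz ≈ 129.3 oz
shredded cheddar: (3 cup + 10 tbsp = 3.625 cup) × 11/6 × 113 g/cup ≈ 751.0 g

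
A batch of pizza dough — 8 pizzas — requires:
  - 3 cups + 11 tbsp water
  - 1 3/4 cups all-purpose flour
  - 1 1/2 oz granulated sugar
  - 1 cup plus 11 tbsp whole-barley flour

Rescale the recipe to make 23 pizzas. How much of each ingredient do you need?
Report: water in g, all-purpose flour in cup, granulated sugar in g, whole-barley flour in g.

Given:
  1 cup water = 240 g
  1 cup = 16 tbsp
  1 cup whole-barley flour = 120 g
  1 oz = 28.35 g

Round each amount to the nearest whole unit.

Scaling factor: 23/8 = 2.875.
water: (3 cup + 11 tbsp = 3.6875 cup) × 23/8 × 240 g/cup ≈ 2544 g
all-purpose flour: 1.75 cup × 23/8 ≈ 5 cup
granulated sugar: 1.5 oz × 23/8 × 28.35 g/oz ≈ 122 g
whole-barley flour: (1 cup + 11 tbsp = 1.6875 cup) × 23/8 × 120 g/cup ≈ 582 g

water: 2544 g; all-purpose flour: 5 cup; granulated sugar: 122 g; whole-barley flour: 582 g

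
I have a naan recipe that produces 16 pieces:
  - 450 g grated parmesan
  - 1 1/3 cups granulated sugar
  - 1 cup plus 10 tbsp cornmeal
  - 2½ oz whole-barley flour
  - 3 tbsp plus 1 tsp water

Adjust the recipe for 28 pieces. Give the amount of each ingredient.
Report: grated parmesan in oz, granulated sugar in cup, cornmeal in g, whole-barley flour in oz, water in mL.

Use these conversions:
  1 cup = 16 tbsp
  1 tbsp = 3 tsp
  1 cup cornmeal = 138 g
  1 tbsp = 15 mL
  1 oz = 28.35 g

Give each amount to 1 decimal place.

grated parmesan: 27.8 oz; granulated sugar: 2.3 cup; cornmeal: 392.4 g; whole-barley flour: 4.4 oz; water: 87.5 mL

Scaling factor: 28/16 = 7/4 = 1.75.
grated parmesan: 450 g × 7/4 ÷ 28.35 g/oz ≈ 27.8 oz
granulated sugar: 4/3 cup × 7/4 ≈ 2.3 cup
cornmeal: (1 cup + 10 tbsp = 1.625 cup) × 7/4 × 138 g/cup ≈ 392.4 g
whole-barley flour: 2.5 oz × 7/4 ≈ 4.4 oz
water: (3 tbsp + 1 tsp = 10/3 tbsp) × 7/4 × 15 mL/tbsp = 87.5 mL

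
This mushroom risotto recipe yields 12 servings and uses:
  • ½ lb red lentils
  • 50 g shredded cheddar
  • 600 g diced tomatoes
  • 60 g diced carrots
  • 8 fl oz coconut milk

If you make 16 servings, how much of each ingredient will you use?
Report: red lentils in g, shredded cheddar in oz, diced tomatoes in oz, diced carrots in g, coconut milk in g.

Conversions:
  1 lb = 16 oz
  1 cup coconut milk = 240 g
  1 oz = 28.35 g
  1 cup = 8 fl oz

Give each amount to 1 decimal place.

Scaling factor: 16/12 = 4/3.
red lentils: 0.5 lb × 4/3 × 16 oz/lb × 28.35 g/oz = 302.4 g
shredded cheddar: 50 g × 4/3 ÷ 28.35 g/oz ≈ 2.4 oz
diced tomatoes: 600 g × 4/3 ÷ 28.35 g/oz ≈ 28.2 oz
diced carrots: 60 g × 4/3 = 80.0 g
coconut milk: 8 fl oz × 4/3 ÷ 8 fl oz/cup × 240 g/cup = 320.0 g

red lentils: 302.4 g; shredded cheddar: 2.4 oz; diced tomatoes: 28.2 oz; diced carrots: 80.0 g; coconut milk: 320.0 g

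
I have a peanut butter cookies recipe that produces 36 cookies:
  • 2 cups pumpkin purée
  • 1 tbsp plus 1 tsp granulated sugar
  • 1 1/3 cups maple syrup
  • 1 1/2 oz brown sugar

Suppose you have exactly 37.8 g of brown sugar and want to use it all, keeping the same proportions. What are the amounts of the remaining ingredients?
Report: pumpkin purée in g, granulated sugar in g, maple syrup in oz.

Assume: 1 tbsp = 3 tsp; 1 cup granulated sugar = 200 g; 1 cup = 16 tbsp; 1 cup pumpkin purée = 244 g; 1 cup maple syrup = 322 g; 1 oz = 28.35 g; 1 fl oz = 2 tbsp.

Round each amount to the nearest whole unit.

The original recipe has 42.525 g of brown sugar, so the scaling factor is 37.8 ÷ 42.525 = 8/9.
pumpkin purée: 2 cup × 8/9 × 244 g/cup ≈ 434 g
granulated sugar: (1 tbsp + 1 tsp = 4/3 tbsp) × 8/9 ÷ 16 tbsp/cup × 200 g/cup ≈ 15 g
maple syrup: 4/3 cup × 8/9 × 322 g/cup ÷ 28.35 g/oz ≈ 13 oz

pumpkin purée: 434 g; granulated sugar: 15 g; maple syrup: 13 oz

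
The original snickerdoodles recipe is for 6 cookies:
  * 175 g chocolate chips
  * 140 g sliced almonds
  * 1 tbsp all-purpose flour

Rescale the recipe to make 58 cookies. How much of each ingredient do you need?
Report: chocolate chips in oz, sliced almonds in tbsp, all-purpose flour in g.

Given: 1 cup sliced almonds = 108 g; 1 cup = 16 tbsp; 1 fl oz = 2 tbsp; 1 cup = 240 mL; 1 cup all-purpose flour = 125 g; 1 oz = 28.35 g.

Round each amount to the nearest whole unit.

Scaling factor: 58/6 = 29/3.
chocolate chips: 175 g × 29/3 ÷ 28.35 g/oz ≈ 60 oz
sliced almonds: 140 g × 29/3 ÷ 108 g/cup × 16 tbsp/cup ≈ 200 tbsp
all-purpose flour: 1 tbsp × 29/3 ÷ 16 tbsp/cup × 125 g/cup ≈ 76 g

chocolate chips: 60 oz; sliced almonds: 200 tbsp; all-purpose flour: 76 g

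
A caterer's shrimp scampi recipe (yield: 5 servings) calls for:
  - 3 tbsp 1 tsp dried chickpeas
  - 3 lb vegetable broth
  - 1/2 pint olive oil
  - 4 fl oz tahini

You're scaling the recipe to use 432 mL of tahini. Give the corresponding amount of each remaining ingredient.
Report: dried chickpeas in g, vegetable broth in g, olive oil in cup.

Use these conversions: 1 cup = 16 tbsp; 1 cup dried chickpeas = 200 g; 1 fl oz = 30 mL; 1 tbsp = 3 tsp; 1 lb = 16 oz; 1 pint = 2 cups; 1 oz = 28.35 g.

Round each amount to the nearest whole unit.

dried chickpeas: 150 g; vegetable broth: 4899 g; olive oil: 4 cup

The original recipe has 120 mL of tahini, so the scaling factor is 432 ÷ 120 = 18/5 = 3.6.
dried chickpeas: (3 tbsp + 1 tsp = 10/3 tbsp) × 18/5 ÷ 16 tbsp/cup × 200 g/cup = 150 g
vegetable broth: 3 lb × 18/5 × 16 oz/lb × 28.35 g/oz ≈ 4899 g
olive oil: 0.5 pint × 18/5 × 2 cup/pint ≈ 4 cup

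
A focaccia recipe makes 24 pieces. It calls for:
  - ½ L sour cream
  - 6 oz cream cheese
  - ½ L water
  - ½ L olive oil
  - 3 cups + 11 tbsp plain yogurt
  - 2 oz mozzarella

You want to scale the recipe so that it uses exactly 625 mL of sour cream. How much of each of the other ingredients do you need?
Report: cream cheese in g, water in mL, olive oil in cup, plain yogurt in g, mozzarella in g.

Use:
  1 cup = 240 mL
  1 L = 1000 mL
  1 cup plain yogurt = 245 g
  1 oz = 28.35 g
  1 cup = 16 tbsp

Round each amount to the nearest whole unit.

cream cheese: 213 g; water: 625 mL; olive oil: 3 cup; plain yogurt: 1129 g; mozzarella: 71 g

The original recipe has 500 mL of sour cream, so the scaling factor is 625 ÷ 500 = 5/4 = 1.25.
cream cheese: 6 oz × 5/4 × 28.35 g/oz ≈ 213 g
water: 0.5 L × 5/4 × 1000 mL/L = 625 mL
olive oil: 0.5 L × 5/4 × 1000 mL/L ÷ 240 mL/cup ≈ 3 cup
plain yogurt: (3 cup + 11 tbsp = 3.6875 cup) × 5/4 × 245 g/cup ≈ 1129 g
mozzarella: 2 oz × 5/4 × 28.35 g/oz ≈ 71 g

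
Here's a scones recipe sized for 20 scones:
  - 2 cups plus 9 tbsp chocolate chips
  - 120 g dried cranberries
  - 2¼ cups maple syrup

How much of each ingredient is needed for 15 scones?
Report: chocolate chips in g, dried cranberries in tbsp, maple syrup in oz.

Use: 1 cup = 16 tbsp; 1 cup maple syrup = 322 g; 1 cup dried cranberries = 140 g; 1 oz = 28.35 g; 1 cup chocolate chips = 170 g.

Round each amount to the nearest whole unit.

Scaling factor: 15/20 = 3/4 = 0.75.
chocolate chips: (2 cup + 9 tbsp = 2.5625 cup) × 3/4 × 170 g/cup ≈ 327 g
dried cranberries: 120 g × 3/4 ÷ 140 g/cup × 16 tbsp/cup ≈ 10 tbsp
maple syrup: 2.25 cup × 3/4 × 322 g/cup ÷ 28.35 g/oz ≈ 19 oz

chocolate chips: 327 g; dried cranberries: 10 tbsp; maple syrup: 19 oz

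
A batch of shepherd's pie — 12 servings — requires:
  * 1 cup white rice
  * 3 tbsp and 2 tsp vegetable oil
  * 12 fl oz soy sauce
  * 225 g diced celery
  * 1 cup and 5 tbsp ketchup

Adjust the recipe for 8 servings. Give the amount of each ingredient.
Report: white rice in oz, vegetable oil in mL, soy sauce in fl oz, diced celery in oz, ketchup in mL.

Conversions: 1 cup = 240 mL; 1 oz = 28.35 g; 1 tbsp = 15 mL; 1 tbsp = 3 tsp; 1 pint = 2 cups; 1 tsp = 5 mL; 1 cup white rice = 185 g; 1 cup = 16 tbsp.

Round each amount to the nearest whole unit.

Scaling factor: 8/12 = 2/3.
white rice: 1 cup × 2/3 × 185 g/cup ÷ 28.35 g/oz ≈ 4 oz
vegetable oil: (3 tbsp + 2 tsp = 11/3 tbsp) × 2/3 × 15 mL/tbsp ≈ 37 mL
soy sauce: 12 fl oz × 2/3 = 8 fl oz
diced celery: 225 g × 2/3 ÷ 28.35 g/oz ≈ 5 oz
ketchup: (1 cup + 5 tbsp = 1.3125 cup) × 2/3 × 240 mL/cup = 210 mL

white rice: 4 oz; vegetable oil: 37 mL; soy sauce: 8 fl oz; diced celery: 5 oz; ketchup: 210 mL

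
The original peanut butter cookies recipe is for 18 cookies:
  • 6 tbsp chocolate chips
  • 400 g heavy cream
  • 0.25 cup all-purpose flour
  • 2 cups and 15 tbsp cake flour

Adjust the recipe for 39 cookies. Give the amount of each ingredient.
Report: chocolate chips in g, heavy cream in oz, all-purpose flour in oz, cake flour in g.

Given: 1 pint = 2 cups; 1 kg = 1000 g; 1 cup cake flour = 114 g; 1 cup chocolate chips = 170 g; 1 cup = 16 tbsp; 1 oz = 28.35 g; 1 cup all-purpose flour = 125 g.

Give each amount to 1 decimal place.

Scaling factor: 39/18 = 13/6.
chocolate chips: 6 tbsp × 13/6 ÷ 16 tbsp/cup × 170 g/cup ≈ 138.1 g
heavy cream: 400 g × 13/6 ÷ 28.35 g/oz ≈ 30.6 oz
all-purpose flour: 0.25 cup × 13/6 × 125 g/cup ÷ 28.35 g/oz ≈ 2.4 oz
cake flour: (2 cup + 15 tbsp = 2.9375 cup) × 13/6 × 114 g/cup ≈ 725.6 g

chocolate chips: 138.1 g; heavy cream: 30.6 oz; all-purpose flour: 2.4 oz; cake flour: 725.6 g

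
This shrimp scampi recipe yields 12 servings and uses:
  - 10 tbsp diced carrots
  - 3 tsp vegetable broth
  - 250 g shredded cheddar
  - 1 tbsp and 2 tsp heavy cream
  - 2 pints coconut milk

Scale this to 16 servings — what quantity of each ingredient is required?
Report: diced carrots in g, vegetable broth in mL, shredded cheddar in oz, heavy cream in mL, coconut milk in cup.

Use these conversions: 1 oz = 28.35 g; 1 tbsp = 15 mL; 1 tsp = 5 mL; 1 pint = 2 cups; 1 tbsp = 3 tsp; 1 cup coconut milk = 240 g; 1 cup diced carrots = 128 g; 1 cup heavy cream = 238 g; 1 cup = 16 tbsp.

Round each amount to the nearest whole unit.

Scaling factor: 16/12 = 4/3.
diced carrots: 10 tbsp × 4/3 ÷ 16 tbsp/cup × 128 g/cup ≈ 107 g
vegetable broth: 3 tsp × 4/3 × 5 mL/tsp = 20 mL
shredded cheddar: 250 g × 4/3 ÷ 28.35 g/oz ≈ 12 oz
heavy cream: (1 tbsp + 2 tsp = 5/3 tbsp) × 4/3 × 15 mL/tbsp ≈ 33 mL
coconut milk: 2 pint × 4/3 × 2 cup/pint ≈ 5 cup

diced carrots: 107 g; vegetable broth: 20 mL; shredded cheddar: 12 oz; heavy cream: 33 mL; coconut milk: 5 cup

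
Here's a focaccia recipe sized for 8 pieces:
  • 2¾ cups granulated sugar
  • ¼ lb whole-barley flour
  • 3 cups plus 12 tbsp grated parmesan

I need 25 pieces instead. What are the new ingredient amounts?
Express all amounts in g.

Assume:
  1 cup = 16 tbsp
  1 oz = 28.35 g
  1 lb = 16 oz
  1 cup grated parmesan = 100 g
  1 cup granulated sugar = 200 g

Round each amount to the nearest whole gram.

Scaling factor: 25/8 = 3.125.
granulated sugar: 2.75 cup × 25/8 × 200 g/cup ≈ 1719 g
whole-barley flour: 0.25 lb × 25/8 × 16 oz/lb × 28.35 g/oz ≈ 354 g
grated parmesan: (3 cup + 12 tbsp = 3.75 cup) × 25/8 × 100 g/cup ≈ 1172 g

granulated sugar: 1719 g; whole-barley flour: 354 g; grated parmesan: 1172 g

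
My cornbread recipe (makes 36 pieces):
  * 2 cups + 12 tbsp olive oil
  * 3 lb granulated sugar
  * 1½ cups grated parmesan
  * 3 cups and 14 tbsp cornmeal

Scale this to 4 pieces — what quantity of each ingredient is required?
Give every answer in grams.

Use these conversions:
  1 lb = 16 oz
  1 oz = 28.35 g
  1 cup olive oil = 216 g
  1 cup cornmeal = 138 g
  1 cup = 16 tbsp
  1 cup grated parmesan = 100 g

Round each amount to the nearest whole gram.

olive oil: 66 g; granulated sugar: 151 g; grated parmesan: 17 g; cornmeal: 59 g

Scaling factor: 4/36 = 1/9.
olive oil: (2 cup + 12 tbsp = 2.75 cup) × 1/9 × 216 g/cup = 66 g
granulated sugar: 3 lb × 1/9 × 16 oz/lb × 28.35 g/oz ≈ 151 g
grated parmesan: 1.5 cup × 1/9 × 100 g/cup ≈ 17 g
cornmeal: (3 cup + 14 tbsp = 3.875 cup) × 1/9 × 138 g/cup ≈ 59 g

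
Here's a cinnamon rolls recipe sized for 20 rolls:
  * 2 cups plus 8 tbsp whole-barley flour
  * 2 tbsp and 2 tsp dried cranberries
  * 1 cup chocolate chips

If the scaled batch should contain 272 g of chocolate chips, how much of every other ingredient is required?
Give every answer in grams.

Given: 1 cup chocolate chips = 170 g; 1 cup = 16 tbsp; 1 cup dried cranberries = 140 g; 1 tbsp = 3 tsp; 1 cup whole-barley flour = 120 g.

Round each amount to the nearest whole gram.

whole-barley flour: 480 g; dried cranberries: 37 g

The original recipe has 170 g of chocolate chips, so the scaling factor is 272 ÷ 170 = 8/5 = 1.6.
whole-barley flour: (2 cup + 8 tbsp = 2.5 cup) × 8/5 × 120 g/cup = 480 g
dried cranberries: (2 tbsp + 2 tsp = 8/3 tbsp) × 8/5 ÷ 16 tbsp/cup × 140 g/cup ≈ 37 g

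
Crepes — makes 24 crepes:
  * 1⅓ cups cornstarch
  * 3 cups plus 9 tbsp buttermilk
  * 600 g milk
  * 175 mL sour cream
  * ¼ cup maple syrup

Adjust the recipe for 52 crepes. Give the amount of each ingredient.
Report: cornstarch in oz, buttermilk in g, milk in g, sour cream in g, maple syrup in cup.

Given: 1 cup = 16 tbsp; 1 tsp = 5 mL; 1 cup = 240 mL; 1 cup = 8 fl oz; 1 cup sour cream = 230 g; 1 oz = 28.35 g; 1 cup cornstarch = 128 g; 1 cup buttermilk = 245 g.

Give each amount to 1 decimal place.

cornstarch: 13.0 oz; buttermilk: 1891.1 g; milk: 1300.0 g; sour cream: 363.4 g; maple syrup: 0.5 cup

Scaling factor: 52/24 = 13/6.
cornstarch: 4/3 cup × 13/6 × 128 g/cup ÷ 28.35 g/oz ≈ 13.0 oz
buttermilk: (3 cup + 9 tbsp = 3.5625 cup) × 13/6 × 245 g/cup ≈ 1891.1 g
milk: 600 g × 13/6 = 1300.0 g
sour cream: 175 mL × 13/6 ÷ 240 mL/cup × 230 g/cup ≈ 363.4 g
maple syrup: 0.25 cup × 13/6 ≈ 0.5 cup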